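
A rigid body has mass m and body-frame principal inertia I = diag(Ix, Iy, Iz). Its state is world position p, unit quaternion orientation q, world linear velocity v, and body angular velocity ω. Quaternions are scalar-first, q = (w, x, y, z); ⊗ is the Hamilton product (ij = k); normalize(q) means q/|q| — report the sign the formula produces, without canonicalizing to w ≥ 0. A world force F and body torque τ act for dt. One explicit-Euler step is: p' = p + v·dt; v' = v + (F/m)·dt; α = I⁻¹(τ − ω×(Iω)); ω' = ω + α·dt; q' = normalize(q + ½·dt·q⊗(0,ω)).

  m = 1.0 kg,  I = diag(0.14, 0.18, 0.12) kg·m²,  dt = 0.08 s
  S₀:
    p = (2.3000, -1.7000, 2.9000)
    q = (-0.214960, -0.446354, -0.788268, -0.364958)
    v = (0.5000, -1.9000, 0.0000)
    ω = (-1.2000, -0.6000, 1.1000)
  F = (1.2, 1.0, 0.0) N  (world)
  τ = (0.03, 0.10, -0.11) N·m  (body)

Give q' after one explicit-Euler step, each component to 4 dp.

q' = (-0.2387, -0.4783, -0.7442, -0.4006)

2q̇ = q⊗(0,ω) = (-0.6071318, -0.8281176, 1.0579150, -0.9145652)
q + ½dt·q⊗(0,ω), renormalized = (-0.2387, -0.4783, -0.7442, -0.4006)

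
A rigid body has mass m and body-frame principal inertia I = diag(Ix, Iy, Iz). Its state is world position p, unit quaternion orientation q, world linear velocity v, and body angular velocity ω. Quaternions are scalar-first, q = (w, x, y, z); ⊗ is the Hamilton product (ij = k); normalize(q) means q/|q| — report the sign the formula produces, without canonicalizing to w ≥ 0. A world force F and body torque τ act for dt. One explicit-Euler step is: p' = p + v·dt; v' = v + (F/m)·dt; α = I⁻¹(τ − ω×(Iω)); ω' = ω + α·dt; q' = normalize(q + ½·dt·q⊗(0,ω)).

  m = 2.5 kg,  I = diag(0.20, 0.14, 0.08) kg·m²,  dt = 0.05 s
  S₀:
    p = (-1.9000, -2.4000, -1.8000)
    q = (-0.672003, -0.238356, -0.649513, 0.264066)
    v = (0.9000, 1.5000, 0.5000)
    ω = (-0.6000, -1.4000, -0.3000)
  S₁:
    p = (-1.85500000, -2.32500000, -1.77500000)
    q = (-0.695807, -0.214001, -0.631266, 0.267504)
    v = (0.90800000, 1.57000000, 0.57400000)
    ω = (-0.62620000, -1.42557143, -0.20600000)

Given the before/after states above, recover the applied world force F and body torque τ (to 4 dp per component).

velocity change Δv = (0.00800000, 0.07000000, 0.07400000)
F = m·Δv/dt = (0.4000, 3.5000, 3.7000)
ω₁ − ω₀ = (-0.02620000, -0.02557143, 0.09400000)
gyro term ω₀×Iω₀ = (-0.0252, 0.0216, -0.0504)
τ = I·(Δω/dt) + ω₀×(Iω₀) = (-0.1300, -0.0500, 0.1000)

F = (0.4000, 3.5000, 3.7000)
τ = (-0.1300, -0.0500, 0.1000)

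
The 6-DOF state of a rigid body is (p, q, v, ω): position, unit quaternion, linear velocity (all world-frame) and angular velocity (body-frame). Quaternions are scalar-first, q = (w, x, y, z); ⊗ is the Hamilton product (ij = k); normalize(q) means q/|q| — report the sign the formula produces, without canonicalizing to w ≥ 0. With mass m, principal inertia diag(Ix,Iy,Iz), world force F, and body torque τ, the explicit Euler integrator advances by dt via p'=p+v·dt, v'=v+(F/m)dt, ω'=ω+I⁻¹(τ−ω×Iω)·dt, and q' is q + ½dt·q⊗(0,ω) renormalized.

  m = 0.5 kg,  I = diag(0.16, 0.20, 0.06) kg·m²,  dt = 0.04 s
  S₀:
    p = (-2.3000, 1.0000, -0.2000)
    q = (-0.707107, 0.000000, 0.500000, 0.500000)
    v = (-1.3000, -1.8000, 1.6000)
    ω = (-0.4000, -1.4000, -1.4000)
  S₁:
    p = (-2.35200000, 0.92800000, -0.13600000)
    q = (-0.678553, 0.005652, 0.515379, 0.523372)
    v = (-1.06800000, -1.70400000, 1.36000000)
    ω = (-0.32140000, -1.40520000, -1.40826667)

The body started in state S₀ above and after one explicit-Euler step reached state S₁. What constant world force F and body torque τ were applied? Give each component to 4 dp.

F = (2.9000, 1.2000, -3.0000)
τ = (0.0400, 0.0300, 0.0100)

rate change Δω = (0.07860000, -0.00520000, -0.00826667)
gyro term ω₀×Iω₀ = (-0.2744, 0.0560, 0.0224)
I·α + gyro = (0.0400, 0.0300, 0.0100)
v₁ − v₀ = (0.23200000, 0.09600000, -0.24000000)
applied force F = (2.9000, 1.2000, -3.0000)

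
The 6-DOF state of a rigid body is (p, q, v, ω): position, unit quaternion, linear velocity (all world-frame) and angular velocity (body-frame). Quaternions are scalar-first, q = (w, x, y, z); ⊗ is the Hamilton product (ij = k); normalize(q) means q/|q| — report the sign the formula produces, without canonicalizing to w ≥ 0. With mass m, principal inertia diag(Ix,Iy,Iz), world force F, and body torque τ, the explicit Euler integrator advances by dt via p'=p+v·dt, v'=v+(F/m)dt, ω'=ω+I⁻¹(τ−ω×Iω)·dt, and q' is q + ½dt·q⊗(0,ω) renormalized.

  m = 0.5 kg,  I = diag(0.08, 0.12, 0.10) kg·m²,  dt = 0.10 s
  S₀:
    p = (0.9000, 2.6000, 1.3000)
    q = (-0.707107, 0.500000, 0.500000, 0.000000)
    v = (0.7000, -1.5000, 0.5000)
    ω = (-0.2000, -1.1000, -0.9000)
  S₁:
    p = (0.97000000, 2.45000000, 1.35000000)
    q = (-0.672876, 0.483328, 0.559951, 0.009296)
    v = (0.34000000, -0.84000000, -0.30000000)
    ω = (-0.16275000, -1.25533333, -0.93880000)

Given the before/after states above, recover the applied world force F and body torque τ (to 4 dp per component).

F = (-1.8000, 3.3000, -4.0000)
τ = (0.0100, -0.1900, -0.0300)

rate change Δω = (0.03725000, -0.15533333, -0.03880000)
gyro term ω₀×Iω₀ = (-0.0198, -0.0036, 0.0088)
I·α + gyro = (0.0100, -0.1900, -0.0300)
Δv = v₁−v₀ = (-0.36000000, 0.66000000, -0.80000000)
m·(v₁−v₀)/dt = (-1.8000, 3.3000, -4.0000)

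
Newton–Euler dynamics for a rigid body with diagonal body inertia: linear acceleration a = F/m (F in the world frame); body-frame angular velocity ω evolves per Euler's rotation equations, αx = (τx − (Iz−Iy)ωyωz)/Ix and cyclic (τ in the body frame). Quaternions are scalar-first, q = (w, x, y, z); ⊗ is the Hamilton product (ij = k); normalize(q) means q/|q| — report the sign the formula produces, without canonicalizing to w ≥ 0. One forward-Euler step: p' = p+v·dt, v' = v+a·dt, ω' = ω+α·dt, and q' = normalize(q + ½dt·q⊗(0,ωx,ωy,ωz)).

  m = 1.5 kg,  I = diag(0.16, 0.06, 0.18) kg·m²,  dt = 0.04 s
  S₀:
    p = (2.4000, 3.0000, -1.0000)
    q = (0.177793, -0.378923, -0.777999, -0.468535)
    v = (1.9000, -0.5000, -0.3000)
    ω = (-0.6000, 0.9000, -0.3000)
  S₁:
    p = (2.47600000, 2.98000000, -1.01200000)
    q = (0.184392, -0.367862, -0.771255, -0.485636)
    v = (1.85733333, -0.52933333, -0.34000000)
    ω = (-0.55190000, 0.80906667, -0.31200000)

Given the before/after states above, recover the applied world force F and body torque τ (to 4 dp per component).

ω₁ − ω₀ = (0.04810000, -0.09093333, -0.01200000)
gyro term ω₀×Iω₀ = (-0.0324, -0.0036, 0.0540)
τ = I·(Δω/dt) + ω₀×(Iω₀) = (0.1600, -0.1400, 0.0000)
v₁ − v₀ = (-0.04266667, -0.02933333, -0.04000000)
m·(v₁−v₀)/dt = (-1.6000, -1.1000, -1.5000)

F = (-1.6000, -1.1000, -1.5000)
τ = (0.1600, -0.1400, 0.0000)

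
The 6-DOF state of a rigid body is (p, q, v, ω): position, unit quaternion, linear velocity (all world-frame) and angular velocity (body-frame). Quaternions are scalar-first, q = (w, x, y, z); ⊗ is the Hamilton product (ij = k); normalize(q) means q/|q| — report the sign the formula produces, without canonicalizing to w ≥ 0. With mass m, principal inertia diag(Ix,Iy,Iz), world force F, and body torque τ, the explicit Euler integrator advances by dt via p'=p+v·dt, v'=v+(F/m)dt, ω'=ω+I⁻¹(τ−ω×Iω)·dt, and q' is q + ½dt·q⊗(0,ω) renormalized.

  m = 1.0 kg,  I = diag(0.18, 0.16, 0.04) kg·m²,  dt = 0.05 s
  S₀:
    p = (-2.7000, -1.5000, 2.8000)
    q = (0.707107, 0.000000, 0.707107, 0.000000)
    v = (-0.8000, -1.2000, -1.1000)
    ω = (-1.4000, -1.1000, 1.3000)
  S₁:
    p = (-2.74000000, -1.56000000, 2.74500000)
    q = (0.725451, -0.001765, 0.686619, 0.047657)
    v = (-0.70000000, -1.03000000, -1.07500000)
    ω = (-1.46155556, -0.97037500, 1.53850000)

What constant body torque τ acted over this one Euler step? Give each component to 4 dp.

ω₁ − ω₀ = (-0.06155556, 0.12962500, 0.23850000)
ω₀×(Iω₀) = (0.1716, -0.2548, -0.0308)
applied torque τ = (-0.0500, 0.1600, 0.1600)

τ = (-0.0500, 0.1600, 0.1600)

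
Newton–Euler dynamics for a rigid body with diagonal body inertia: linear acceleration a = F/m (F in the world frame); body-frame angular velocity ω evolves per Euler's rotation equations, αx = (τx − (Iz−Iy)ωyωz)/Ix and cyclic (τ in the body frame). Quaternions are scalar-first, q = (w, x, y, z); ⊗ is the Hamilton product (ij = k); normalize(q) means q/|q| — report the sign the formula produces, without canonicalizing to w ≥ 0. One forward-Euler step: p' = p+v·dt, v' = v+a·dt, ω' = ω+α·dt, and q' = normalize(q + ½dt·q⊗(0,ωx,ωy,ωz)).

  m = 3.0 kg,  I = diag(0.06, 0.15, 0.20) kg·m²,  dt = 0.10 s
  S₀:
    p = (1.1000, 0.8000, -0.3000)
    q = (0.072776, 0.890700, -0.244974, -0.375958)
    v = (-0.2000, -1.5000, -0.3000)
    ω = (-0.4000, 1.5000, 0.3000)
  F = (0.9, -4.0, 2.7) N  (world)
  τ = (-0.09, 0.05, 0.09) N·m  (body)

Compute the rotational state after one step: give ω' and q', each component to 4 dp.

ω' = (-0.5875, 1.5221, 0.3720)
q' = (0.1142, 0.9109, -0.2446, -0.3120)

(τ − ω×Iω)/I = (-1.8750, 0.2213, 0.7200)
ω + α·dt = (-0.5875, 1.5221, 0.3720)
2q̇ = q⊗(0,ω) = (0.8365284, 0.4613344, -0.0076628, 1.2598932)
q' = normalize(q + ½dt·q⊗(0,ω)) = (0.1142, 0.9109, -0.2446, -0.3120)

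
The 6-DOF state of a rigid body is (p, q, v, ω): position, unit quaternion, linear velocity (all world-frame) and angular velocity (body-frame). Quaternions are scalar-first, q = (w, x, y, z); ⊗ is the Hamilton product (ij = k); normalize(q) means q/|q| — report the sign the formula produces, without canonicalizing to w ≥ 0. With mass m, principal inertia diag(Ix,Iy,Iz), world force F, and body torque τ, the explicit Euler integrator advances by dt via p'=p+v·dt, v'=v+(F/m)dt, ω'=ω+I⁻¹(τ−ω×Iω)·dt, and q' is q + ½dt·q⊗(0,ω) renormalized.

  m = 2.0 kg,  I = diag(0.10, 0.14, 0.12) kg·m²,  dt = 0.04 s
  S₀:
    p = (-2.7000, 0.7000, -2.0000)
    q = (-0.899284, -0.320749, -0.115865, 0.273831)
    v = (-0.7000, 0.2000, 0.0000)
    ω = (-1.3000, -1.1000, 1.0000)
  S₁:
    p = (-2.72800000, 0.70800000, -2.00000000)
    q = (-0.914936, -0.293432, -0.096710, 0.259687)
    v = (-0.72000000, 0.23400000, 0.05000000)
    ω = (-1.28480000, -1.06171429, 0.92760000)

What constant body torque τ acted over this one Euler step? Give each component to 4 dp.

τ = (0.0600, 0.1600, -0.1600)

Δω = ω₁−ω₀ = (0.01520000, 0.03828571, -0.07240000)
gyro term ω₀×Iω₀ = (0.0220, 0.0260, 0.0572)
τ = I·(Δω/dt) + ω₀×(Iω₀) = (0.0600, 0.1600, -0.1600)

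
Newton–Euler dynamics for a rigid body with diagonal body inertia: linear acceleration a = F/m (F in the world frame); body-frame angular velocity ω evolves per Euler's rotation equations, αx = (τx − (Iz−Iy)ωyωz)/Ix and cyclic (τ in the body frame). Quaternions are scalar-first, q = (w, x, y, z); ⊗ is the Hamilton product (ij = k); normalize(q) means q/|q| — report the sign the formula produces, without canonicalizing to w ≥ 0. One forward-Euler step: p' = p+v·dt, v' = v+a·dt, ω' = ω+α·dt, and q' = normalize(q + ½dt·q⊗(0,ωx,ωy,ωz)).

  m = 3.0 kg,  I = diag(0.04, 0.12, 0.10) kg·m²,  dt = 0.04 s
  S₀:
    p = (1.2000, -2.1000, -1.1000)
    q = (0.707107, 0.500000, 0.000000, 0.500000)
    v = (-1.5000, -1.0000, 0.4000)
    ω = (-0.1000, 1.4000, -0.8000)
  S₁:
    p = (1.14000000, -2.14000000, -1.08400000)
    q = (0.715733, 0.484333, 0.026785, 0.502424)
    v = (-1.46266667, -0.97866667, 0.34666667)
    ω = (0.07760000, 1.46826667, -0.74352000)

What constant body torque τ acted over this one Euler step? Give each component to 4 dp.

rate change Δω = (0.17760000, 0.06826667, 0.05648000)
precession coupling = (0.0224, -0.0048, -0.0112)
I·α + gyro = (0.2000, 0.2000, 0.1300)

τ = (0.2000, 0.2000, 0.1300)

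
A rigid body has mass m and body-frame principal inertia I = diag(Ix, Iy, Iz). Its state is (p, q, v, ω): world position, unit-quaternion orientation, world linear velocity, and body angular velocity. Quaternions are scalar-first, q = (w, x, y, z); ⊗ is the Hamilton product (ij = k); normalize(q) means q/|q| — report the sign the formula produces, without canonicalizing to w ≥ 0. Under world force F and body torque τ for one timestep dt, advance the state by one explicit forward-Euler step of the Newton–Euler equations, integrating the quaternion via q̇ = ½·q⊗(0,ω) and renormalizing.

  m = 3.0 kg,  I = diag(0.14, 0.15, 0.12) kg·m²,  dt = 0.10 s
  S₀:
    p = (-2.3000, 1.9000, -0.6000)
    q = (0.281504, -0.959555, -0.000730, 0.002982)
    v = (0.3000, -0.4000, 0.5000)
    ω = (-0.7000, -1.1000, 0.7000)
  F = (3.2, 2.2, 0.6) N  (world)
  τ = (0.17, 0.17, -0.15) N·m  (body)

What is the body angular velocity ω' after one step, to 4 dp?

ω×(Iω) gyroscopic = (0.0231, -0.0098, 0.0077)
α = I⁻¹(τ − ω×Iω) = (1.0493, 1.1987, -1.3142)
new body rate ω' = (-0.5951, -0.9801, 0.5686)

ω' = (-0.5951, -0.9801, 0.5686)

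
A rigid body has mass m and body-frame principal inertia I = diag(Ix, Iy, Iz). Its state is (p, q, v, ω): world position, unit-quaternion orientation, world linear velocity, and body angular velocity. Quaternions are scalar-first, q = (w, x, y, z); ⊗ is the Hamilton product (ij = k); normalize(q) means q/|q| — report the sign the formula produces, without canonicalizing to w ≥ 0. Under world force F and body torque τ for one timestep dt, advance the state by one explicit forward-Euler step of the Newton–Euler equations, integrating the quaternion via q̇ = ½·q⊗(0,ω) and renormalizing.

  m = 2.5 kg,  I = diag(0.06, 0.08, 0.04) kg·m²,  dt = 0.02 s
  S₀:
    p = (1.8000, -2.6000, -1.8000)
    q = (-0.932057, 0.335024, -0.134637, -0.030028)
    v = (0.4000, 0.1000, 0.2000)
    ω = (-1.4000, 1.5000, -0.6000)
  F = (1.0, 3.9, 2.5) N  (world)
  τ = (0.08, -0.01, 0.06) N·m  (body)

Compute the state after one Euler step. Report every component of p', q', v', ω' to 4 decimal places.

p' = (1.8080, -2.5980, -1.7960)
q' = (-0.9253, 0.3493, -0.1462, -0.0213)
v' = (0.4080, 0.1312, 0.2200)
ω' = (-1.3853, 1.4933, -0.5490)

new position p' = (1.8080, -2.5980, -1.7960)
v' = v + a·dt = (0.4080, 0.1312, 0.2200)
gyro term ω×Iω = (0.0360, 0.0168, -0.0420)
α = I⁻¹(τ − ω×Iω) = (0.7333, -0.3350, 2.5500)
new body rate ω' = (-1.3853, 1.4933, -0.5490)
Hamilton product q⊗(0,ω) = (0.6529723, 1.4307040, -1.1550319, 0.8732784)
q' = normalize(q + ½dt·q⊗(0,ω)) = (-0.9253, 0.3493, -0.1462, -0.0213)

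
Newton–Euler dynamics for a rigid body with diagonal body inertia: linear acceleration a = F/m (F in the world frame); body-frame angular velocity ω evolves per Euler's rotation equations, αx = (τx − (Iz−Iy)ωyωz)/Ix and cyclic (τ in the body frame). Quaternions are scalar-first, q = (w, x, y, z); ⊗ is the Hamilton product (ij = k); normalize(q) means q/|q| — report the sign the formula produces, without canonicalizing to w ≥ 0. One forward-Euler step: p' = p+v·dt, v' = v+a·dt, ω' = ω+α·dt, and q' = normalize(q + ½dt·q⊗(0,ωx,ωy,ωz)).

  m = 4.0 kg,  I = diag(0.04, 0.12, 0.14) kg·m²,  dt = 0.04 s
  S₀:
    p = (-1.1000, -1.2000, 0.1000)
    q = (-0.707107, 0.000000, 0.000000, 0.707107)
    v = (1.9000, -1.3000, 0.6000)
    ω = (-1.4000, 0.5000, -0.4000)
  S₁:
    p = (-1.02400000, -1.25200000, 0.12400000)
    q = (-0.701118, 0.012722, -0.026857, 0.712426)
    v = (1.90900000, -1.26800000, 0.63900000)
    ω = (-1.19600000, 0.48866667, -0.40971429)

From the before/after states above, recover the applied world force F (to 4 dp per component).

Δv = v₁−v₀ = (0.00900000, 0.03200000, 0.03900000)
F = m·Δv/dt = (0.9000, 3.2000, 3.9000)

F = (0.9000, 3.2000, 3.9000)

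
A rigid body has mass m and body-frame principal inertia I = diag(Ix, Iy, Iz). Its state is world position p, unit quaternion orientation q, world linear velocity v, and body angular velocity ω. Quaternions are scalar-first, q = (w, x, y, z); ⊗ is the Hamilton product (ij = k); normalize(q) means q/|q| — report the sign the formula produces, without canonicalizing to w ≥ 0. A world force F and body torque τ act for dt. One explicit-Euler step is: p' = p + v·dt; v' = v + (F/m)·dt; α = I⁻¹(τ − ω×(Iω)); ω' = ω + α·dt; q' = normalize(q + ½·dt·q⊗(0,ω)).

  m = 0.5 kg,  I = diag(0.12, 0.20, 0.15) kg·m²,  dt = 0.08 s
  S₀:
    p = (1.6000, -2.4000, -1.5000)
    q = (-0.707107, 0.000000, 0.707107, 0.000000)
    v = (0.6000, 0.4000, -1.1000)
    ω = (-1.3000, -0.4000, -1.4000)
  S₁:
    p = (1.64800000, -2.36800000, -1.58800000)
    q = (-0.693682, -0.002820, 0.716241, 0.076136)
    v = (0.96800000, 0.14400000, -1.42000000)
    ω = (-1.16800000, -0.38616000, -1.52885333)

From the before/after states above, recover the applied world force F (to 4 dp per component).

F = (2.3000, -1.6000, -2.0000)

velocity change Δv = (0.36800000, -0.25600000, -0.32000000)
applied force F = (2.3000, -1.6000, -2.0000)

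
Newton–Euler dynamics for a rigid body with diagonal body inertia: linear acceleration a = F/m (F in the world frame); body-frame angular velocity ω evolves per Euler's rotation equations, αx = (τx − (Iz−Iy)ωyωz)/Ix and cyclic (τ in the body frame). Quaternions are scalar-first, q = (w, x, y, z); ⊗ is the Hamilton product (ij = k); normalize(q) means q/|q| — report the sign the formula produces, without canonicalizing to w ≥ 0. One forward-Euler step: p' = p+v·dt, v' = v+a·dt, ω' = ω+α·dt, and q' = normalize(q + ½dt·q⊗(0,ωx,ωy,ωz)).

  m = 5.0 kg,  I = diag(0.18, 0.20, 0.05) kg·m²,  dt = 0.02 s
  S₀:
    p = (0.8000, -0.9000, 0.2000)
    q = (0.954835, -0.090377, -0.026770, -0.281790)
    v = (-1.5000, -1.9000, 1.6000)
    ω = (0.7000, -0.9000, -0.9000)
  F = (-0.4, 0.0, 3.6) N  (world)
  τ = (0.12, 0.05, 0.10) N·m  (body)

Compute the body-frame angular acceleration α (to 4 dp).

ω×(Iω) gyroscopic = (-0.1215, -0.0819, -0.0126)
(τ − ω×Iω)/I = (1.3417, 0.6595, 2.2520)

α = (1.3417, 0.6595, 2.2520)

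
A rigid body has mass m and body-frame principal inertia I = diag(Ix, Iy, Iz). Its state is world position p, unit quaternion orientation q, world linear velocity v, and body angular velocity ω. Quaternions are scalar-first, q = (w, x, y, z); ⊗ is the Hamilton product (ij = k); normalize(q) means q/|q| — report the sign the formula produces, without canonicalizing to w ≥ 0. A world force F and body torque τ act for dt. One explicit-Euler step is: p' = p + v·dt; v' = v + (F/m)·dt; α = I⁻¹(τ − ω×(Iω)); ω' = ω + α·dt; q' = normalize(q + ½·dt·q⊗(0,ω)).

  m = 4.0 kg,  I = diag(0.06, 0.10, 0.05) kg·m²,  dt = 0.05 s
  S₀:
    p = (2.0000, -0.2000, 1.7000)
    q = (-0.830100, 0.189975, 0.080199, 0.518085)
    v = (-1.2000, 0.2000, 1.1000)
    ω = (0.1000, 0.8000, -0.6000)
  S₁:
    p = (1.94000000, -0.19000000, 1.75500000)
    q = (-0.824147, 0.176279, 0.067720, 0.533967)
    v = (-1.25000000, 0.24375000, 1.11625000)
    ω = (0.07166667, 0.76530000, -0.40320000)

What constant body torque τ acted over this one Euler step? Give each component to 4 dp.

ω₁ − ω₀ = (-0.02833333, -0.03470000, 0.19680000)
τ = I·(Δω/dt) + ω₀×(Iω₀) = (-0.0100, -0.0700, 0.2000)

τ = (-0.0100, -0.0700, 0.2000)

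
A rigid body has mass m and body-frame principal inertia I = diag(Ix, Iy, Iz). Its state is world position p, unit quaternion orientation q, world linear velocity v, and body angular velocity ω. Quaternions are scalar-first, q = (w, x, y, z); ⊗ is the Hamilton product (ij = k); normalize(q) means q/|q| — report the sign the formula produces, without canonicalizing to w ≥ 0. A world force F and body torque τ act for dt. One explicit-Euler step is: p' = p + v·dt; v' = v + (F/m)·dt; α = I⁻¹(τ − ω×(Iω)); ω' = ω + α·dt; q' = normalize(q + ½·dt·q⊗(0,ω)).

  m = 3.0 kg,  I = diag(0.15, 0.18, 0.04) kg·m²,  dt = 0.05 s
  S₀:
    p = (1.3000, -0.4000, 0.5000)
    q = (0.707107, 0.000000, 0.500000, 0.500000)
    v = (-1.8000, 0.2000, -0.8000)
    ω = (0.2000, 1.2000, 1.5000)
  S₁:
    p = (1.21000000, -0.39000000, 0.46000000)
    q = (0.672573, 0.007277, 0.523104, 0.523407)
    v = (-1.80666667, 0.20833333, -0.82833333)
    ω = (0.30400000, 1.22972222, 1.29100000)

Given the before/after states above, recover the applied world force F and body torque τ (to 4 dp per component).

Δv = v₁−v₀ = (-0.00666667, 0.00833333, -0.02833333)
m·(v₁−v₀)/dt = (-0.4000, 0.5000, -1.7000)
rate change Δω = (0.10400000, 0.02972222, -0.20900000)
gyro term ω₀×Iω₀ = (-0.2520, 0.0330, 0.0072)
τ = I·(Δω/dt) + ω₀×(Iω₀) = (0.0600, 0.1400, -0.1600)

F = (-0.4000, 0.5000, -1.7000)
τ = (0.0600, 0.1400, -0.1600)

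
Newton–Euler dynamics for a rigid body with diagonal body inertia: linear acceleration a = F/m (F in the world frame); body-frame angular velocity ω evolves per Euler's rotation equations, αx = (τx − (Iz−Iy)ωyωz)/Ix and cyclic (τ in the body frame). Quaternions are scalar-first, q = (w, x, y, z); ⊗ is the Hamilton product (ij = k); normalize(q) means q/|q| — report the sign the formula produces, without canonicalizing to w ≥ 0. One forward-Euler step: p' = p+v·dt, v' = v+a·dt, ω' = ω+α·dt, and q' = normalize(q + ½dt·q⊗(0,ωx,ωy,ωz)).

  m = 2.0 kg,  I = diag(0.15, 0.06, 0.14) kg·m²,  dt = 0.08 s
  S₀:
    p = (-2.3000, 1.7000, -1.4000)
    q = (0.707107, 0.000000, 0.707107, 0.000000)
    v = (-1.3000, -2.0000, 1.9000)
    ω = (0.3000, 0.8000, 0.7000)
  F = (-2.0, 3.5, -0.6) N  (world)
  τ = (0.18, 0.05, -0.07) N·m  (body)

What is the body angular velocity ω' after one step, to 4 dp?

ω×(Iω) gyroscopic = (0.0448, 0.0021, -0.0216)
angular accel α = (0.9013, 0.7983, -0.3457)
ω + α·dt = (0.3721, 0.8639, 0.6723)

ω' = (0.3721, 0.8639, 0.6723)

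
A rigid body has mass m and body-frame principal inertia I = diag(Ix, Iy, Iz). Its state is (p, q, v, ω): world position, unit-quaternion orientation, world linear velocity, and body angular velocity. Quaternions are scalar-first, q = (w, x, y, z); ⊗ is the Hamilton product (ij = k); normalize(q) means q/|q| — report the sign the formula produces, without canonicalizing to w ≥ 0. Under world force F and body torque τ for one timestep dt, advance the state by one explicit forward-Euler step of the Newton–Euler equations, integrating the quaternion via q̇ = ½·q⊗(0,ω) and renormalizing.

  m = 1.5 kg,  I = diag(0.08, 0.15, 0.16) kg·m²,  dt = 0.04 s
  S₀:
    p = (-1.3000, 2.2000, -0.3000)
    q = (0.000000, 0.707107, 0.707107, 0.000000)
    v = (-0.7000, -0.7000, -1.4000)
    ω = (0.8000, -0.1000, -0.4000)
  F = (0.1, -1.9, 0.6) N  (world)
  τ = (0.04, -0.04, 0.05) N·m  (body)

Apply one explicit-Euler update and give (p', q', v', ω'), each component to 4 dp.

a = F/m = (0.0667, -1.2667, 0.4000)
p' = p + v·dt = (-1.3280, 2.1720, -0.3560)
v + (F/m)dt = (-0.6973, -0.7507, -1.3840)
(τ − ω×Iω)/I = (0.4950, -0.4373, 0.3475)
new body rate ω' = (0.8198, -0.1175, -0.3861)
q⊗(0,ω) = (-0.4949749, -0.2828428, 0.2828428, -0.6363963)
q + ½dt·q⊗(0,ω), renormalized = (-0.0099, 0.7013, 0.7126, -0.0127)

p' = (-1.3280, 2.1720, -0.3560)
q' = (-0.0099, 0.7013, 0.7126, -0.0127)
v' = (-0.6973, -0.7507, -1.3840)
ω' = (0.8198, -0.1175, -0.3861)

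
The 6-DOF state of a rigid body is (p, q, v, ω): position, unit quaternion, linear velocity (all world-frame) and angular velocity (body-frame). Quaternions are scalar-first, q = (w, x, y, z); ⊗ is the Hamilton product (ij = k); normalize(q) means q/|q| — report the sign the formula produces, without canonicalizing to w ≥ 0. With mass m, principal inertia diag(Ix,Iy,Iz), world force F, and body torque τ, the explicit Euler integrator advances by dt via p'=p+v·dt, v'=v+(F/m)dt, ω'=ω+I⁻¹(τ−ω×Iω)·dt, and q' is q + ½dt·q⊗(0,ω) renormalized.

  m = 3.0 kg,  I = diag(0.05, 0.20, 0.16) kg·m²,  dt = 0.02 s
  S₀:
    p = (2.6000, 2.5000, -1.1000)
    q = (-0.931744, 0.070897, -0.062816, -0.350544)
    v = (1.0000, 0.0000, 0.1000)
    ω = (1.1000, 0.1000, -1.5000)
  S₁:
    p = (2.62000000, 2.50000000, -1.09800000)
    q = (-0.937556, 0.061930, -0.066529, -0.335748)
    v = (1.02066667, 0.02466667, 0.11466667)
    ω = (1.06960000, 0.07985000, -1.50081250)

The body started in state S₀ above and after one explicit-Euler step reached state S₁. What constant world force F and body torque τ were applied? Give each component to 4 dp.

Δv = v₁−v₀ = (0.02066667, 0.02466667, 0.01466667)
applied force F = (3.1000, 3.7000, 2.2000)
rate change Δω = (-0.03040000, -0.02015000, -0.00081250)
ω₀×(Iω₀) = (0.0060, 0.1815, 0.0165)
applied torque τ = (-0.0700, -0.0200, 0.0100)

F = (3.1000, 3.7000, 2.2000)
τ = (-0.0700, -0.0200, 0.0100)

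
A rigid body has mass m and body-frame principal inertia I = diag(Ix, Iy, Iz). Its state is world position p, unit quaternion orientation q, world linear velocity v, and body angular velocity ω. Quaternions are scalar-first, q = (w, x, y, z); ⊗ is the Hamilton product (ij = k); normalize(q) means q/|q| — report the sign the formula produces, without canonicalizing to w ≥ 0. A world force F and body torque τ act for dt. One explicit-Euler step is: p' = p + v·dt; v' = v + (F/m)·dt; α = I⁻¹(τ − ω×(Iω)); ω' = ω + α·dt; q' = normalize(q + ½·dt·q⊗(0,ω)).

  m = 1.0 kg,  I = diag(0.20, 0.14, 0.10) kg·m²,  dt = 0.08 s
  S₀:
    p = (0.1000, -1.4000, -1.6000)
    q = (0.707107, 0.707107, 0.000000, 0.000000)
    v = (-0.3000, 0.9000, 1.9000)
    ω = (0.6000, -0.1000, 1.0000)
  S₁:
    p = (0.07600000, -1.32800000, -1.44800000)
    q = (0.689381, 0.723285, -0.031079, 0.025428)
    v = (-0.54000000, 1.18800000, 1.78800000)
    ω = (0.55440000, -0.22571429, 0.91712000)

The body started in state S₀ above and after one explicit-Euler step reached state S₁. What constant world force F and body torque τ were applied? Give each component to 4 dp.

F = (-3.0000, 3.6000, -1.4000)
τ = (-0.1100, -0.1600, -0.1000)

ω₁ − ω₀ = (-0.04560000, -0.12571429, -0.08288000)
ω₀×(Iω₀) = (0.0040, 0.0600, 0.0036)
I·α + gyro = (-0.1100, -0.1600, -0.1000)
v₁ − v₀ = (-0.24000000, 0.28800000, -0.11200000)
applied force F = (-3.0000, 3.6000, -1.4000)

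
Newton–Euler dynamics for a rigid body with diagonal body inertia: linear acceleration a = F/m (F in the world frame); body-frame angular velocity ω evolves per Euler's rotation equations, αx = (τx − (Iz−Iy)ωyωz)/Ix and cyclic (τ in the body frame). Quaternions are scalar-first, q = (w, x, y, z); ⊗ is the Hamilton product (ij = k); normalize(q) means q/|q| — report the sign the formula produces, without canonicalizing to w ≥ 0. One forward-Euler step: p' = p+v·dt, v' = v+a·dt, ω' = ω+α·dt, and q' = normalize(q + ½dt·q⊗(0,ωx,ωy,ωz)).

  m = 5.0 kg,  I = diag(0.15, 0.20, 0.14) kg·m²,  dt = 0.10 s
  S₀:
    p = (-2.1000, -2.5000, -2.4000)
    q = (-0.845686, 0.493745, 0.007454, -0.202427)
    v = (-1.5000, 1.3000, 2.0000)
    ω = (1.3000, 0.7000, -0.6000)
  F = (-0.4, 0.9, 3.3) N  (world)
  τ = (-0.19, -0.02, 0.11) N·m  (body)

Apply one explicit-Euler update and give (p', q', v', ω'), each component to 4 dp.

p' = (-2.2500, -2.3700, -2.2000)
q' = (-0.8813, 0.4442, -0.0204, -0.1598)
v' = (-1.5080, 1.3180, 2.0660)
ω' = (1.1565, 0.6939, -0.5539)

linear accel F/m = (-0.0800, 0.1800, 0.6600)
new position p' = (-2.2500, -2.3700, -2.2000)
v + (F/m)dt = (-1.5080, 1.3180, 2.0660)
angular accel α = (-1.4347, -0.0610, 0.4607)
ω + α·dt = (1.1565, 0.6939, -0.5539)
q⊗(0,ω) = (-0.7685425, -0.9621653, -0.5588883, 0.8433429)
q' = normalize(q + ½dt·q⊗(0,ω)) = (-0.8813, 0.4442, -0.0204, -0.1598)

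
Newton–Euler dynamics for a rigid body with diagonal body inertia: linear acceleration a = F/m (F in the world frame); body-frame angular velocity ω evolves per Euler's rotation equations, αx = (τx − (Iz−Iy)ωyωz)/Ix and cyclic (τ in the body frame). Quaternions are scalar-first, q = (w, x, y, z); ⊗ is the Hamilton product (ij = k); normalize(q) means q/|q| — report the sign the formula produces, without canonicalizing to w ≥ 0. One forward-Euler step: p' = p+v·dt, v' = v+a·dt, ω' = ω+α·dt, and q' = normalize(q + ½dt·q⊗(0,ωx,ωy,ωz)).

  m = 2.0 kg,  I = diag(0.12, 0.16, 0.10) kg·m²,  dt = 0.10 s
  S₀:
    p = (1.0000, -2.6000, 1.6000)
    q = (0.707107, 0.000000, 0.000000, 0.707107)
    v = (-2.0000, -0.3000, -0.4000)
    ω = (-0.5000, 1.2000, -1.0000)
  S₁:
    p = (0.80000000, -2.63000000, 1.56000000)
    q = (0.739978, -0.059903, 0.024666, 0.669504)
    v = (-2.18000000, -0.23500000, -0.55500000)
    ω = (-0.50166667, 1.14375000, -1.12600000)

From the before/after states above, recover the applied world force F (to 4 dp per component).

F = (-3.6000, 1.3000, -3.1000)

Δv = v₁−v₀ = (-0.18000000, 0.06500000, -0.15500000)
applied force F = (-3.6000, 1.3000, -3.1000)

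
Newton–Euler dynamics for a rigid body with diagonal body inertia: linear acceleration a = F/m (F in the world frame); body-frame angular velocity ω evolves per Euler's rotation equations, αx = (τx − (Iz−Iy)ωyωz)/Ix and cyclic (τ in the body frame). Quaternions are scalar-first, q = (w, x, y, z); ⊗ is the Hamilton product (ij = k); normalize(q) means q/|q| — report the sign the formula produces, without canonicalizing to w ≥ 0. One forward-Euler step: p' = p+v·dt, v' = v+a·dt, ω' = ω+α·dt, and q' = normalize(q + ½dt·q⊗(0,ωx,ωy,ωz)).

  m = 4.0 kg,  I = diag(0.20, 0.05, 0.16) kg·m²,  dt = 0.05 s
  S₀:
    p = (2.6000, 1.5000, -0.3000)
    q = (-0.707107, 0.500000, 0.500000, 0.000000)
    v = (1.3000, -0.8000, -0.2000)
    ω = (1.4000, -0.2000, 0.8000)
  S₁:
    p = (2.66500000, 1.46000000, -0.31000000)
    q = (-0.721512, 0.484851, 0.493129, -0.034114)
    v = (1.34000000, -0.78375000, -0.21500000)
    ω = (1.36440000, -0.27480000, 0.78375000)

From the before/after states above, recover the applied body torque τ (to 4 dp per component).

τ = (-0.1600, -0.0300, -0.0100)

rate change Δω = (-0.03560000, -0.07480000, -0.01625000)
ω₀×(Iω₀) = (-0.0176, 0.0448, 0.0420)
I·α + gyro = (-0.1600, -0.0300, -0.0100)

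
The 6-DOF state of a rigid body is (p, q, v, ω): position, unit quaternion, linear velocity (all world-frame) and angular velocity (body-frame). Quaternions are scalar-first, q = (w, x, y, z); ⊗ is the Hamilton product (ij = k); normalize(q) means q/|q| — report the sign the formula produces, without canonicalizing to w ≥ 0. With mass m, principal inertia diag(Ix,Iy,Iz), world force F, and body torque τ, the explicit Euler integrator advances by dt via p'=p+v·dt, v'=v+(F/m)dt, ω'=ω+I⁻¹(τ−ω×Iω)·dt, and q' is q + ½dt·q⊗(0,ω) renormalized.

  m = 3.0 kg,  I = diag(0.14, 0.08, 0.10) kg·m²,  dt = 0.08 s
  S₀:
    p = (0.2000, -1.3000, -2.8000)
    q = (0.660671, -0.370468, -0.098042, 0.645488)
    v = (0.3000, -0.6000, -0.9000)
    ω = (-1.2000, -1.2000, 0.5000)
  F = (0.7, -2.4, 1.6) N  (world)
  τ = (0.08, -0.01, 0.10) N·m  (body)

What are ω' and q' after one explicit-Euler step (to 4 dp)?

ω' = (-1.1474, -1.1860, 0.6491)
q' = (0.6237, -0.3722, -0.1529, 0.6701)

(τ − ω×Iω)/I = (0.6571, 0.1750, 1.8640)
ω' = ω + α·dt = (-1.1474, -1.1860, 0.6491)
q⊗(0,ω) = (-0.8849560, -0.0672406, -1.3821568, 0.6572467)
updated quaternion q' = (0.6237, -0.3722, -0.1529, 0.6701)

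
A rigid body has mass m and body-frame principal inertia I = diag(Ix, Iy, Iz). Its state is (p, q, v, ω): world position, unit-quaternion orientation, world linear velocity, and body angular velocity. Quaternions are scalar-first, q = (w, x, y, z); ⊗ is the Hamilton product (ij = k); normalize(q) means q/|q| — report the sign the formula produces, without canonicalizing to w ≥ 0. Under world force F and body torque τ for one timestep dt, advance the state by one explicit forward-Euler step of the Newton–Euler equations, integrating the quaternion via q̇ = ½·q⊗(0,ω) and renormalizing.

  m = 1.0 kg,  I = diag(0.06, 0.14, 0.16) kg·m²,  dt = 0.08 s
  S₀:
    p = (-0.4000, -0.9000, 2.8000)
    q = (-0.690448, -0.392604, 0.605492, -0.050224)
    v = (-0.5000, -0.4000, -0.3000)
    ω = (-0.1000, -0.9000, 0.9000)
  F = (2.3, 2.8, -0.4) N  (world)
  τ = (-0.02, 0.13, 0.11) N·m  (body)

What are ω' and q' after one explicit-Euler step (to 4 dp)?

ω' = (-0.1051, -0.8309, 0.9514)
q' = (-0.6675, -0.3694, 0.6438, -0.0584)

ω×(Iω) gyroscopic = (-0.0162, 0.0090, 0.0072)
α = I⁻¹(τ − ω×Iω) = (-0.0633, 0.8643, 0.6425)
new body rate ω' = (-0.1051, -0.8309, 0.9514)
q⊗(0,ω) = (0.5508840, 0.5687860, 0.9797692, -0.2075104)
q' = normalize(q + ½dt·q⊗(0,ω)) = (-0.6675, -0.3694, 0.6438, -0.0584)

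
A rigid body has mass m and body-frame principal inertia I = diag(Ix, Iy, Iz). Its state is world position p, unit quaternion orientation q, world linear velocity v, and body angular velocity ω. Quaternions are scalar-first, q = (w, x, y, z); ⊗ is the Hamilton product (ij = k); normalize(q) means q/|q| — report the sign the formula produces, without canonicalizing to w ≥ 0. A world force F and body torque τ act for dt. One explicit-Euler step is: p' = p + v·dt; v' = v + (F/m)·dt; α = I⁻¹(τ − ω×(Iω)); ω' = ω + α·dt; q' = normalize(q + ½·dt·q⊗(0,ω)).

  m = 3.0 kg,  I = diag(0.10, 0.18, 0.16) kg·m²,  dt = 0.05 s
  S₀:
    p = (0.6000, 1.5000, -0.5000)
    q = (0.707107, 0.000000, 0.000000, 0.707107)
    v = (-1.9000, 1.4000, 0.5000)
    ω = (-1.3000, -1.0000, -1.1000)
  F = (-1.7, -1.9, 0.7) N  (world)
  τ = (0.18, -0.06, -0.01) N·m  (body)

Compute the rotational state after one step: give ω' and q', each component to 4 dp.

ω' = (-1.1990, -0.9928, -1.1356)
q' = (0.7257, -0.0053, -0.0406, 0.6868)

ω×(Iω) gyroscopic = (-0.0220, -0.0858, 0.1040)
(τ − ω×Iω)/I = (2.0200, 0.1433, -0.7125)
ω' = ω + α·dt = (-1.1990, -0.9928, -1.1356)
2q̇ = q⊗(0,ω) = (0.7778177, -0.2121321, -1.6263461, -0.7778177)
updated quaternion q' = (0.7257, -0.0053, -0.0406, 0.6868)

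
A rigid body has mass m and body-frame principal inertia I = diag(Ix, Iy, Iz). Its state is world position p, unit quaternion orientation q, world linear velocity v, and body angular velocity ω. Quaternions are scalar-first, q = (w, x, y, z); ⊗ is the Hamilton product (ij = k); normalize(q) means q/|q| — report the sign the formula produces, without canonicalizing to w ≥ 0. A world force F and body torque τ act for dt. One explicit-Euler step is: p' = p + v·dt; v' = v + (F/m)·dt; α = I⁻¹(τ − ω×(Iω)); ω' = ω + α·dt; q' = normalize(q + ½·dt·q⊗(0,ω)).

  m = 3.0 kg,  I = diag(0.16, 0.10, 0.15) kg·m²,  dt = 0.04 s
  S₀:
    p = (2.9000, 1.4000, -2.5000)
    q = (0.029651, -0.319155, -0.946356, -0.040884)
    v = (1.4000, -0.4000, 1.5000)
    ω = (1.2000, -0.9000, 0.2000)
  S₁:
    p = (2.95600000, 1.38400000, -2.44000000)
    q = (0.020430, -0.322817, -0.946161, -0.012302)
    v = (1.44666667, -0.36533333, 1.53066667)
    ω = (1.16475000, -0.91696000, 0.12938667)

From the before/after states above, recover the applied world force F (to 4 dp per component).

Δv = v₁−v₀ = (0.04666667, 0.03466667, 0.03066667)
m·(v₁−v₀)/dt = (3.5000, 2.6000, 2.3000)

F = (3.5000, 2.6000, 2.3000)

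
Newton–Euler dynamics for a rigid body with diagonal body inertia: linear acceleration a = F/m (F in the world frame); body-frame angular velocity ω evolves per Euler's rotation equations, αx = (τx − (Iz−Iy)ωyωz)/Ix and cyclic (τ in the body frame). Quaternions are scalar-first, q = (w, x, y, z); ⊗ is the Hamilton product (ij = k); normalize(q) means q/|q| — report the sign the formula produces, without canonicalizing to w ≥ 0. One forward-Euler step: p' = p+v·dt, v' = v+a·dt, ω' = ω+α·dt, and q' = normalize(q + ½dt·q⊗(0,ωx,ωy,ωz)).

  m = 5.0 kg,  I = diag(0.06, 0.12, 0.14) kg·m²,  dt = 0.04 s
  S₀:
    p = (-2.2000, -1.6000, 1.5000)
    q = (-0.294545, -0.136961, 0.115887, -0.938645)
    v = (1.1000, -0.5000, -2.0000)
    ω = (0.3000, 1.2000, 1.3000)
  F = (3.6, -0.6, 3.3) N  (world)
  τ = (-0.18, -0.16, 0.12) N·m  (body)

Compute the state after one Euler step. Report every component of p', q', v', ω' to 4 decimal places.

p' = (-2.1560, -1.6200, 1.4200)
q' = (-0.2719, -0.1131, 0.1067, -0.9497)
v' = (1.1288, -0.5048, -1.9736)
ω' = (0.1592, 1.1571, 1.3281)

(τ − ω×Iω)/I = (-3.5200, -1.0733, 0.7029)
ω + α·dt = (0.1592, 1.1571, 1.3281)
q⊗(0,ω) = (1.1222624, 1.1886636, -0.4569982, -0.5820278)
q' = normalize(q + ½dt·q⊗(0,ω)) = (-0.2719, -0.1131, 0.1067, -0.9497)
linear accel F/m = (0.7200, -0.1200, 0.6600)
p' = p + v·dt = (-2.1560, -1.6200, 1.4200)
new velocity v' = (1.1288, -0.5048, -1.9736)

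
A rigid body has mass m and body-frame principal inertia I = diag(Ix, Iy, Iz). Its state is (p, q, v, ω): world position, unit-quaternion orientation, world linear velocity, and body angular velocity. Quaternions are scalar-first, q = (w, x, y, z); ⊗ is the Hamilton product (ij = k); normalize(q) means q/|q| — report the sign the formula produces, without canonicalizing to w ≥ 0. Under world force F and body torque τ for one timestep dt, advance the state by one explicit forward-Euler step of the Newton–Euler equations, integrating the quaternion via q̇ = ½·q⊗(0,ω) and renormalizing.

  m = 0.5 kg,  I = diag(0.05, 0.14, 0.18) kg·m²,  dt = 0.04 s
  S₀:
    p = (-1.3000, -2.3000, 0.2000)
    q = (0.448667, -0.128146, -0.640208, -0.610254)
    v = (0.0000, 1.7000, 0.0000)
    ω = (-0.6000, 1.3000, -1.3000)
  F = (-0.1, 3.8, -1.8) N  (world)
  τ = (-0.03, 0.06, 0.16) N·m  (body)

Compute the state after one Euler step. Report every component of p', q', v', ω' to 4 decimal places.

p' = (-1.3000, -2.2320, 0.2000)
q' = (0.4476, -0.1009, -0.6241, -0.6325)
v' = (-0.0080, 2.0040, -0.1440)
ω' = (-0.5699, 1.3461, -1.2488)

linear accel F/m = (-0.2000, 7.6000, -3.6000)
p + v·dt = (-1.3000, -2.2320, 0.2000)
v + (F/m)dt = (-0.0080, 2.0040, -0.1440)
α = I⁻¹(τ − ω×Iω) = (0.7520, 1.1529, 1.2789)
ω + α·dt = (-0.5699, 1.3461, -1.2488)
q⊗(0,ω) = (-0.0379474, 1.3564004, 0.7828297, -1.1339817)
updated quaternion q' = (0.4476, -0.1009, -0.6241, -0.6325)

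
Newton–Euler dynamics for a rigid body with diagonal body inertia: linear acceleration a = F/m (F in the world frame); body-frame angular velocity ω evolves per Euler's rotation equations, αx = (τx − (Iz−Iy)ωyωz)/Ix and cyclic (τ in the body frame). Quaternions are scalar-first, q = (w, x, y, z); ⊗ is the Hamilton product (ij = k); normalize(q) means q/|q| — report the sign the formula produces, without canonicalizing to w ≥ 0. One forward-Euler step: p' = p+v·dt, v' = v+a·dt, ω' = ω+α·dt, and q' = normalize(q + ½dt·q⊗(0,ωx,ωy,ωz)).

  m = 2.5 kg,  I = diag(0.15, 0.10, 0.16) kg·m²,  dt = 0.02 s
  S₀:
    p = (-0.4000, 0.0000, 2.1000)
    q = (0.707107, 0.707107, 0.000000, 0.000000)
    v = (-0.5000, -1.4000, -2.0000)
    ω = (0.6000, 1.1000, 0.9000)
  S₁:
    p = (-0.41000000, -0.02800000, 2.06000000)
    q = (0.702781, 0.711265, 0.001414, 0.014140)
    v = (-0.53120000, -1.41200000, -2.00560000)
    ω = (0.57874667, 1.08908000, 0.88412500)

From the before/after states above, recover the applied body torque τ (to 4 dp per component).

τ = (-0.1000, -0.0600, -0.1600)

rate change Δω = (-0.02125333, -0.01092000, -0.01587500)
ω₀×(Iω₀) = (0.0594, -0.0054, -0.0330)
τ = I·(Δω/dt) + ω₀×(Iω₀) = (-0.1000, -0.0600, -0.1600)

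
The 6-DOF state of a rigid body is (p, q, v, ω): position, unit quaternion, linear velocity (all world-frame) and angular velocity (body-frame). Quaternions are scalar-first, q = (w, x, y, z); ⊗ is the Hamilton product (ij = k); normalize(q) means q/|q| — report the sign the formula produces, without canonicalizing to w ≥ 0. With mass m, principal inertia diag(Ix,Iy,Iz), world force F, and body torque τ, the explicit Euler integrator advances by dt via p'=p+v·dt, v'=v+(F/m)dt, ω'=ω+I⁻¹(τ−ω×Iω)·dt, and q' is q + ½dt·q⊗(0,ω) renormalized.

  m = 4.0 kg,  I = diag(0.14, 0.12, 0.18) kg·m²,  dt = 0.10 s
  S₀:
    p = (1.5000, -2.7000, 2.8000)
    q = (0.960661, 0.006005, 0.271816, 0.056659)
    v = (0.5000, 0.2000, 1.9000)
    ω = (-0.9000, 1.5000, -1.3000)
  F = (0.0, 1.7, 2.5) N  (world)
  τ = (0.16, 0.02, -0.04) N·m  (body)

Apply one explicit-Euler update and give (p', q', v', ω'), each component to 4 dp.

a = (0.0000, 0.4250, 0.6250)
new position p' = (1.5500, -2.6800, 2.9900)
v + (F/m)dt = (0.5000, 0.2425, 1.9625)
(τ − ω×Iω)/I = (1.9786, 0.5567, -0.3722)
new body rate ω' = (-0.7021, 1.5557, -1.3372)
Hamilton product q⊗(0,ω) = (-0.3286628, -1.3029442, 1.3978049, -0.9952174)
q + ½dt·q⊗(0,ω), renormalized = (0.9387, -0.0588, 0.3397, 0.0069)

p' = (1.5500, -2.6800, 2.9900)
q' = (0.9387, -0.0588, 0.3397, 0.0069)
v' = (0.5000, 0.2425, 1.9625)
ω' = (-0.7021, 1.5557, -1.3372)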